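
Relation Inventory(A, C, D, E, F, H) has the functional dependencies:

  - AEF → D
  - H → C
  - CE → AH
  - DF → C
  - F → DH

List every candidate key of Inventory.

(E, F)

{E, F}⁺: F→DH adds D, H; H→C adds C; CE→AH adds A → {A, C, D, E, F, H}. Minimal: {F}⁺ = {C, D, F, H}; {E}⁺ = {E} — none reach the full schema.
No other minimal superkey exists.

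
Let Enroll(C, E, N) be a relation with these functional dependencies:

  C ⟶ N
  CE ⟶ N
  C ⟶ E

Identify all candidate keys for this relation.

{C}⁺: C→N adds N; C→E adds E → {C, E, N}.
No other minimal superkey exists.

{C}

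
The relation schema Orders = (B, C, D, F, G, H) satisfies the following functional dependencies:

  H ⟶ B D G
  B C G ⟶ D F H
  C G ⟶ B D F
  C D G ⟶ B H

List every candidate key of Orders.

{C, G}, {C, H}

{C, G}⁺: CG→BDF adds B, D, F; CDG→BH adds H → {B, C, D, F, G, H}. Minimal: {G}⁺ = {G}; {C}⁺ = {C} — none reach the full schema.
{C, H}⁺: H→BDG adds B, D, G; BCG→DFH adds F → {B, C, D, F, G, H}. Minimal: {H}⁺ = {B, D, G, H}; {C}⁺ = {C} — none reach the full schema.
Any other superkey contains one of these as a subset, so there are no further candidate keys.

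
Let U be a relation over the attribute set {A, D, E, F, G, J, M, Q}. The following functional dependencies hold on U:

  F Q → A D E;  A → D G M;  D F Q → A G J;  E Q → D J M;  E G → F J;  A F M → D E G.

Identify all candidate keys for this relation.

(F, Q), (A, E, Q), (E, G, Q)

Attribute Q never appears on the right-hand side of any dependency, so Q must belong to every candidate key.
{Q}⁺ = {Q}, which is not all of the schema, so we must add further attributes.
{F, Q}⁺: FQ→ADE adds A, D, E; A→DGM adds G, M; DFQ→AGJ adds J → {A, D, E, F, G, J, M, Q}.
{A, E, Q}⁺: A→DGM adds D, G, M; EQ→DJM adds J; EG→FJ adds F → {A, D, E, F, G, J, M, Q}.
{E, G, Q}⁺: EQ→DJM adds D, J, M; EG→FJ adds F; FQ→ADE adds A → {A, D, E, F, G, J, M, Q}.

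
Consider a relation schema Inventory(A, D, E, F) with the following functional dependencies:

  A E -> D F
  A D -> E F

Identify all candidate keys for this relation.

AD; AE

Attribute A never appears on the right-hand side of any dependency, so A must belong to every candidate key.
{A}⁺ = {A}, which is not all of the schema, so we must add further attributes.
{A, D}⁺: AD→EF adds E, F → {A, D, E, F}. Minimal: {D}⁺ = {D}; {A}⁺ = {A} — none reach the full schema.
{A, E}⁺: AE→DF adds D, F → {A, D, E, F}. Minimal: {E}⁺ = {E}; {A}⁺ = {A} — none reach the full schema.
Any other superkey contains one of these as a subset, so there are no further candidate keys.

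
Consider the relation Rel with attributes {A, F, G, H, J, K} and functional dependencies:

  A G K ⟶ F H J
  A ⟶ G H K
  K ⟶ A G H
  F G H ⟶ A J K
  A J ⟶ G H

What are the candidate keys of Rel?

{A}⁺: A→GHK adds G, H, K; AGK→FHJ adds F, J → {A, F, G, H, J, K}.
{K}⁺: K→AGH adds A, G, H; AGK→FHJ adds F, J → {A, F, G, H, J, K}.
{F, G, H}⁺: FGH→AJK adds A, J, K → {A, F, G, H, J, K}. Minimal: {G, H}⁺ = {G, H}; {F, H}⁺ = {F, H}; {F, G}⁺ = {F, G} — none reach the full schema.
Any other superkey contains one of these as a subset, so there are no further candidate keys.

(A), (K), (F, G, H)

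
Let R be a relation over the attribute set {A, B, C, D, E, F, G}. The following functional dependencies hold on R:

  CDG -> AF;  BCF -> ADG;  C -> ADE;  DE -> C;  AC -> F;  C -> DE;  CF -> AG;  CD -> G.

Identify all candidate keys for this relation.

BC, BDE

Attribute B never appears on the right-hand side of any dependency, so B must belong to every candidate key.
{B}⁺ = {B}, which is not all of the schema, so we must add further attributes.
{B, C}⁺: C→ADE adds A, D, E; AC→F adds F; CF→AG adds G → {A, B, C, D, E, F, G}. Minimal: {C}⁺ = {A, C, D, E, F, G}; {B}⁺ = {B} — none reach the full schema.
{B, D, E}⁺: DE→C adds C; CD→G adds G; CDG→AF adds A, F → {A, B, C, D, E, F, G}. Minimal: {D, E}⁺ = {A, C, D, E, F, G}; {B, E}⁺ = {B, E}; {B, D}⁺ = {B, D} — none reach the full schema.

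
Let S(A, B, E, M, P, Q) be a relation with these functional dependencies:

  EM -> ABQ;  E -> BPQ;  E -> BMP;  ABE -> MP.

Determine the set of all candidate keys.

{E}⁺: E→BPQ adds B, P, Q; E→BMP adds M; EM→ABQ adds A → {A, B, E, M, P, Q}.

(E)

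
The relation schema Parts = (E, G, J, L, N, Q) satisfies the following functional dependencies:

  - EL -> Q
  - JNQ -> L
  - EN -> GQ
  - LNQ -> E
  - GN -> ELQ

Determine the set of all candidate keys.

{E, J, N}, {G, J, N}, {J, N, Q}

{E, J, N}⁺: EN→GQ adds G, Q; GN→ELQ adds L → {E, G, J, L, N, Q}.
{G, J, N}⁺: GN→ELQ adds E, L, Q → {E, G, J, L, N, Q}.
{J, N, Q}⁺: JNQ→L adds L; LNQ→E adds E; EN→GQ adds G → {E, G, J, L, N, Q}.
Any other superkey contains one of these as a subset, so there are no further candidate keys.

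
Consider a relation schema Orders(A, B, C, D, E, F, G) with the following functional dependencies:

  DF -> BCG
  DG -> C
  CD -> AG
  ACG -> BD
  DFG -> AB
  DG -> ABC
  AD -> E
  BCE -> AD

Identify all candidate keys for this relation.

Attribute F never appears on the right-hand side of any dependency, so F must belong to every candidate key.
{F}⁺ = {F}, which is not all of the schema, so we must add further attributes.
{D, F}⁺: DF→BCG adds B, C, G; CD→AG adds A; AD→E adds E → {A, B, C, D, E, F, G}. Minimal: {F}⁺ = {F}; {D}⁺ = {D} — none reach the full schema.
{A, C, F, G}⁺: ACG→BD adds B, D; AD→E adds E → {A, B, C, D, E, F, G}. Minimal: {C, F, G}⁺ = {C, F, G}; {A, F, G}⁺ = {A, F, G}; {A, C, G}⁺ = {A, B, C, D, E, G}; … — none reach the full schema.
{B, C, E, F}⁺: BCE→AD adds A, D; DF→BCG adds G → {A, B, C, D, E, F, G}. Minimal: {C, E, F}⁺ = {C, E, F}; {B, E, F}⁺ = {B, E, F}; {B, C, F}⁺ = {B, C, F}; … — none reach the full schema.

DF, ACFG, BCEF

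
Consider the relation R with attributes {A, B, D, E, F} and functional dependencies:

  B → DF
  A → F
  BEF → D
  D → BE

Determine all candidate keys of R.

{A, B}; {A, D}

Attribute A never appears on the right-hand side of any dependency, so A must belong to every candidate key.
{A}⁺ = {A, F}, which is not all of the schema, so we must add further attributes.
{A, B}⁺: B→DF adds D, F; D→BE adds E → {A, B, D, E, F}. Minimal: {B}⁺ = {B, D, E, F}; {A}⁺ = {A, F} — none reach the full schema.
{A, D}⁺: A→F adds F; D→BE adds B, E → {A, B, D, E, F}. Minimal: {D}⁺ = {B, D, E, F}; {A}⁺ = {A, F} — none reach the full schema.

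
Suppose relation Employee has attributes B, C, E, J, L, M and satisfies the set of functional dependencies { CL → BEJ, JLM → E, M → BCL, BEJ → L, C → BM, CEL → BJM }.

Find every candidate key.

{C}, {M}

{C}⁺: C→BM adds B, M; M→BCL adds L; CL→BEJ adds E, J → {B, C, E, J, L, M}.
{M}⁺: M→BCL adds B, C, L; CL→BEJ adds E, J → {B, C, E, J, L, M}.
Any other superkey contains one of these as a subset, so there are no further candidate keys.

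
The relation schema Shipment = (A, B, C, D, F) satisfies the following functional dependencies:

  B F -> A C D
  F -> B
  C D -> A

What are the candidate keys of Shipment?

(F)

{F}⁺: F→B adds B; BF→ACD adds A, C, D → {A, B, C, D, F}.
No other minimal superkey exists.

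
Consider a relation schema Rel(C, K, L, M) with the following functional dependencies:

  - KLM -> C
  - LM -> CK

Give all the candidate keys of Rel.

{L, M}

{L, M}⁺: LM→CK adds C, K → {C, K, L, M}. Minimal: {M}⁺ = {M}; {L}⁺ = {L} — none reach the full schema.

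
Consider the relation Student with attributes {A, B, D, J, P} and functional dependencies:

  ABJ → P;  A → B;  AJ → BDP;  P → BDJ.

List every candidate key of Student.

{A, J}; {A, P}

{A, J}⁺: A→B adds B; AJ→BDP adds D, P → {A, B, D, J, P}. Minimal: {J}⁺ = {J}; {A}⁺ = {A, B} — none reach the full schema.
{A, P}⁺: A→B adds B; P→BDJ adds D, J → {A, B, D, J, P}. Minimal: {P}⁺ = {B, D, J, P}; {A}⁺ = {A, B} — none reach the full schema.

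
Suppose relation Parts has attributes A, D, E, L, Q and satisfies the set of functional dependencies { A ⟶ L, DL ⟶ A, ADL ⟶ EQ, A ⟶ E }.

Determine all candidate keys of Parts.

AD; DL

Attribute D never appears on the right-hand side of any dependency, so D must belong to every candidate key.
{D}⁺ = {D}, which is not all of the schema, so we must add further attributes.
{A, D}⁺: A→L adds L; ADL→EQ adds E, Q → {A, D, E, L, Q}. Minimal: {D}⁺ = {D}; {A}⁺ = {A, E, L} — none reach the full schema.
{D, L}⁺: DL→A adds A; ADL→EQ adds E, Q → {A, D, E, L, Q}. Minimal: {L}⁺ = {L}; {D}⁺ = {D} — none reach the full schema.
Any other superkey contains one of these as a subset, so there are no further candidate keys.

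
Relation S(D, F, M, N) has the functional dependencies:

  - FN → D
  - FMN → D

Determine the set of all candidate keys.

Attributes F, M, N never appear on any right-hand side, so every candidate key must contain {F, M, N}.
{F, M, N}⁺ = {D, F, M, N}, which is all of the schema, so {F, M, N} is the only candidate key.

(F, M, N)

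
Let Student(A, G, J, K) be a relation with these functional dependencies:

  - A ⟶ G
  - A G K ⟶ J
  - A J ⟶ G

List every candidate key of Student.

Attributes A, K never appear on any right-hand side, so every candidate key must contain {A, K}.
{A, K}⁺ = {A, G, J, K}, which is all of the schema, so {A, K} is the only candidate key.

{A, K}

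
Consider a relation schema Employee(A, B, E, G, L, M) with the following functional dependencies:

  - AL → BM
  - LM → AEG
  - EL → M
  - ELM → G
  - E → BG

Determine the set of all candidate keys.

Attribute L never appears on the right-hand side of any dependency, so L must belong to every candidate key.
{L}⁺ = {L}, which is not all of the schema, so we must add further attributes.
{A, L}⁺: AL→BM adds B, M; LM→AEG adds E, G → {A, B, E, G, L, M}. Minimal: {L}⁺ = {L}; {A}⁺ = {A} — none reach the full schema.
{E, L}⁺: EL→M adds M; ELM→G adds G; E→BG adds B; LM→AEG adds A → {A, B, E, G, L, M}. Minimal: {L}⁺ = {L}; {E}⁺ = {B, E, G} — none reach the full schema.
{L, M}⁺: LM→AEG adds A, E, G; E→BG adds B → {A, B, E, G, L, M}. Minimal: {M}⁺ = {M}; {L}⁺ = {L} — none reach the full schema.
Any other superkey contains one of these as a subset, so there are no further candidate keys.

{A, L}, {E, L}, {L, M}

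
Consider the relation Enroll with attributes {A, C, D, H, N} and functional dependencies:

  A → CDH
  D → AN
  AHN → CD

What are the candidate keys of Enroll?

{A}; {D}

{A}⁺: A→CDH adds C, D, H; D→AN adds N → {A, C, D, H, N}.
{D}⁺: D→AN adds A, N; A→CDH adds C, H → {A, C, D, H, N}.
Any other superkey contains one of these as a subset, so there are no further candidate keys.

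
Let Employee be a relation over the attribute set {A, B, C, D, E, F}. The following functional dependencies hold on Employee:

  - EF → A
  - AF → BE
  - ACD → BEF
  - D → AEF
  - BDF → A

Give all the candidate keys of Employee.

Attributes C, D never appear on any right-hand side, so every candidate key must contain {C, D}.
{C, D}⁺ = {A, B, C, D, E, F}, which is all of the schema, so {C, D} is the only candidate key.

{C, D}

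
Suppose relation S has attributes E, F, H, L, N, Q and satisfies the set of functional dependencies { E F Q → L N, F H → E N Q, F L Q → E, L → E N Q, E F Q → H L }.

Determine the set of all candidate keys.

Attribute F never appears on the right-hand side of any dependency, so F must belong to every candidate key.
{F}⁺ = {F}, which is not all of the schema, so we must add further attributes.
{F, H}⁺: FH→ENQ adds E, N, Q; EFQ→HL adds L → {E, F, H, L, N, Q}. Minimal: {H}⁺ = {H}; {F}⁺ = {F} — none reach the full schema.
{F, L}⁺: L→ENQ adds E, N, Q; EFQ→HL adds H → {E, F, H, L, N, Q}. Minimal: {L}⁺ = {E, L, N, Q}; {F}⁺ = {F} — none reach the full schema.
{E, F, Q}⁺: EFQ→LN adds L, N; EFQ→HL adds H → {E, F, H, L, N, Q}. Minimal: {F, Q}⁺ = {F, Q}; {E, Q}⁺ = {E, Q}; {E, F}⁺ = {E, F} — none reach the full schema.

(F, H), (F, L), (E, F, Q)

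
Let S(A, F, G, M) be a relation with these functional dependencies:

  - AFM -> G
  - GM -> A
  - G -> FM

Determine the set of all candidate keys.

{G}⁺: G→FM adds F, M; GM→A adds A → {A, F, G, M}.
{A, F, M}⁺: AFM→G adds G → {A, F, G, M}.
Any other superkey contains one of these as a subset, so there are no further candidate keys.

{G}, {A, F, M}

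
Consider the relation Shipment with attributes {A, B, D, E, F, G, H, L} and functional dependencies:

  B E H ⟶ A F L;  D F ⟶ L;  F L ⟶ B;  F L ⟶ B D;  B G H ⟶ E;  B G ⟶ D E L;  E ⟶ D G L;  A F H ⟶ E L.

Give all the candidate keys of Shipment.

{A, F, H}, {B, E, H}, {B, G, H}, {E, F, H}, {D, F, G, H}, {F, G, H, L}

Attribute H never appears on the right-hand side of any dependency, so H must belong to every candidate key.
{H}⁺ = {H}, which is not all of the schema, so we must add further attributes.
{A, F, H}⁺: AFH→EL adds E, L; FL→B adds B; FL→BD adds D; E→DGL adds G → {A, B, D, E, F, G, H, L}. Minimal: {F, H}⁺ = {F, H}; {A, H}⁺ = {A, H}; {A, F}⁺ = {A, F} — none reach the full schema.
{B, E, H}⁺: BEH→AFL adds A, F, L; FL→BD adds D; E→DGL adds G → {A, B, D, E, F, G, H, L}. Minimal: {E, H}⁺ = {D, E, G, H, L}; {B, H}⁺ = {B, H}; {B, E}⁺ = {B, D, E, G, L} — none reach the full schema.
{B, G, H}⁺: BGH→E adds E; BG→DEL adds D, L; BEH→AFL adds A, F → {A, B, D, E, F, G, H, L}. Minimal: {G, H}⁺ = {G, H}; {B, H}⁺ = {B, H}; {B, G}⁺ = {B, D, E, G, L} — none reach the full schema.
{E, F, H}⁺: E→DGL adds D, G, L; FL→B adds B; BEH→AFL adds A → {A, B, D, E, F, G, H, L}. Minimal: {F, H}⁺ = {F, H}; {E, H}⁺ = {D, E, G, H, L}; {E, F}⁺ = {B, D, E, F, G, L} — none reach the full schema.
{D, F, G, H}⁺: DF→L adds L; FL→B adds B; BGH→E adds E; BEH→AFL adds A → {A, B, D, E, F, G, H, L}. Minimal: {F, G, H}⁺ = {F, G, H}; {D, G, H}⁺ = {D, G, H}; {D, F, H}⁺ = {B, D, F, H, L}; … — none reach the full schema.
{F, G, H, L}⁺: FL→B adds B; FL→BD adds D; BGH→E adds E; BEH→AFL adds A → {A, B, D, E, F, G, H, L}. Minimal: {G, H, L}⁺ = {G, H, L}; {F, H, L}⁺ = {B, D, F, H, L}; {F, G, L}⁺ = {B, D, E, F, G, L}; … — none reach the full schema.
Any other superkey contains one of these as a subset, so there are no further candidate keys.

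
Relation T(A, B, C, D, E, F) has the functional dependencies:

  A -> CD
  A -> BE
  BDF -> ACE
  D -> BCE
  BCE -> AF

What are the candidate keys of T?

{A}⁺: A→CD adds C, D; A→BE adds B, E; BCE→AF adds F → {A, B, C, D, E, F}.
{D}⁺: D→BCE adds B, C, E; BCE→AF adds A, F → {A, B, C, D, E, F}.
{B, C, E}⁺: BCE→AF adds A, F; A→CD adds D → {A, B, C, D, E, F}. Minimal: {C, E}⁺ = {C, E}; {B, E}⁺ = {B, E}; {B, C}⁺ = {B, C} — none reach the full schema.
Any other superkey contains one of these as a subset, so there are no further candidate keys.

{A}, {D}, {B, C, E}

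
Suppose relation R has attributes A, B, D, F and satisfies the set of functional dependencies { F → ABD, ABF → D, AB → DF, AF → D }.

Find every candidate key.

{F}⁺: F→ABD adds A, B, D → {A, B, D, F}.
{A, B}⁺: AB→DF adds D, F → {A, B, D, F}. Minimal: {B}⁺ = {B}; {A}⁺ = {A} — none reach the full schema.

(F), (A, B)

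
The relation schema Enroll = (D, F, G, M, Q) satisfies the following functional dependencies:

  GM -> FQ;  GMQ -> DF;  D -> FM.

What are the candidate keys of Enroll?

Attribute G never appears on the right-hand side of any dependency, so G must belong to every candidate key.
{G}⁺ = {G}, which is not all of the schema, so we must add further attributes.
{D, G}⁺: D→FM adds F, M; GM→FQ adds Q → {D, F, G, M, Q}. Minimal: {G}⁺ = {G}; {D}⁺ = {D, F, M} — none reach the full schema.
{G, M}⁺: GM→FQ adds F, Q; GMQ→DF adds D → {D, F, G, M, Q}. Minimal: {M}⁺ = {M}; {G}⁺ = {G} — none reach the full schema.

{D, G}; {G, M}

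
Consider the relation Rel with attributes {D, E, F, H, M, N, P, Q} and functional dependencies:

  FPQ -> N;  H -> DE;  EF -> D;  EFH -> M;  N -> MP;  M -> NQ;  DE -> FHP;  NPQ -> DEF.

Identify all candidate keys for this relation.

{H}, {M}, {N}, {D, E}, {E, F}, {F, P, Q}

{H}⁺: H→DE adds D, E; DE→FHP adds F, P; EFH→M adds M; M→NQ adds N, Q → {D, E, F, H, M, N, P, Q}.
{M}⁺: M→NQ adds N, Q; N→MP adds P; NPQ→DEF adds D, E, F; DE→FHP adds H → {D, E, F, H, M, N, P, Q}.
{N}⁺: N→MP adds M, P; M→NQ adds Q; NPQ→DEF adds D, E, F; DE→FHP adds H → {D, E, F, H, M, N, P, Q}.
{D, E}⁺: DE→FHP adds F, H, P; EFH→M adds M; M→NQ adds N, Q → {D, E, F, H, M, N, P, Q}. Minimal: {E}⁺ = {E}; {D}⁺ = {D} — none reach the full schema.
{E, F}⁺: EF→D adds D; DE→FHP adds H, P; EFH→M adds M; M→NQ adds N, Q → {D, E, F, H, M, N, P, Q}. Minimal: {F}⁺ = {F}; {E}⁺ = {E} — none reach the full schema.
{F, P, Q}⁺: FPQ→N adds N; N→MP adds M; NPQ→DEF adds D, E; DE→FHP adds H → {D, E, F, H, M, N, P, Q}. Minimal: {P, Q}⁺ = {P, Q}; {F, Q}⁺ = {F, Q}; {F, P}⁺ = {F, P} — none reach the full schema.
Any other superkey contains one of these as a subset, so there are no further candidate keys.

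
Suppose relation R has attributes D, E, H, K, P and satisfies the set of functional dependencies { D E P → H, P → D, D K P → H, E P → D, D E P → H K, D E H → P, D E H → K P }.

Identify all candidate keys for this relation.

(E, P), (D, E, H)

Attribute E never appears on the right-hand side of any dependency, so E must belong to every candidate key.
{E}⁺ = {E}, which is not all of the schema, so we must add further attributes.
{E, P}⁺: P→D adds D; DEP→HK adds H, K → {D, E, H, K, P}. Minimal: {P}⁺ = {D, P}; {E}⁺ = {E} — none reach the full schema.
{D, E, H}⁺: DEH→P adds P; DEH→KP adds K → {D, E, H, K, P}. Minimal: {E, H}⁺ = {E, H}; {D, H}⁺ = {D, H}; {D, E}⁺ = {D, E} — none reach the full schema.
Any other superkey contains one of these as a subset, so there are no further candidate keys.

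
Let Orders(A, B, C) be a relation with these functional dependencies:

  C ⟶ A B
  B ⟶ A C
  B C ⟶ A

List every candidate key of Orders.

{B}⁺: B→AC adds A, C → {A, B, C}.
{C}⁺: C→AB adds A, B → {A, B, C}.
Any other superkey contains one of these as a subset, so there are no further candidate keys.

{B}, {C}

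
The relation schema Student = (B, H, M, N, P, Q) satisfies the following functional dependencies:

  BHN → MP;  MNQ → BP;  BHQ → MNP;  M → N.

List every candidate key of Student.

BHQ; HMQ

Attributes H, Q never appear on any right-hand side, so every candidate key must contain {H, Q}.
{H, Q}⁺ = {H, Q}, which is not all of the schema, so we must add further attributes.
{B, H, Q}⁺: BHQ→MNP adds M, N, P → {B, H, M, N, P, Q}. Minimal: {H, Q}⁺ = {H, Q}; {B, Q}⁺ = {B, Q}; {B, H}⁺ = {B, H} — none reach the full schema.
{H, M, Q}⁺: M→N adds N; MNQ→BP adds B, P → {B, H, M, N, P, Q}. Minimal: {M, Q}⁺ = {B, M, N, P, Q}; {H, Q}⁺ = {H, Q}; {H, M}⁺ = {H, M, N} — none reach the full schema.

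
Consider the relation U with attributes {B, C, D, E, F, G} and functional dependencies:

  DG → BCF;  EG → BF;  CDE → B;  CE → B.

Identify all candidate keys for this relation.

{D, E, G}

Attributes D, E, G never appear on any right-hand side, so every candidate key must contain {D, E, G}.
{D, E, G}⁺ = {B, C, D, E, F, G}, which is all of the schema, so {D, E, G} is the only candidate key.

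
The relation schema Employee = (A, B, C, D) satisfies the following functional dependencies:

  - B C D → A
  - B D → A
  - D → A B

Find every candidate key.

{C, D}⁺: D→AB adds A, B → {A, B, C, D}.
No other minimal superkey exists.

(C, D)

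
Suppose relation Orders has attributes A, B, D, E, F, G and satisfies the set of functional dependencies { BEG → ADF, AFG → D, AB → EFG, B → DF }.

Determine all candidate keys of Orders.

Attribute B never appears on the right-hand side of any dependency, so B must belong to every candidate key.
{B}⁺ = {B, D, F}, which is not all of the schema, so we must add further attributes.
{A, B}⁺: AB→EFG adds E, F, G; B→DF adds D → {A, B, D, E, F, G}. Minimal: {B}⁺ = {B, D, F}; {A}⁺ = {A} — none reach the full schema.
{B, E, G}⁺: BEG→ADF adds A, D, F → {A, B, D, E, F, G}. Minimal: {E, G}⁺ = {E, G}; {B, G}⁺ = {B, D, F, G}; {B, E}⁺ = {B, D, E, F} — none reach the full schema.
Any other superkey contains one of these as a subset, so there are no further candidate keys.

{A, B}; {B, E, G}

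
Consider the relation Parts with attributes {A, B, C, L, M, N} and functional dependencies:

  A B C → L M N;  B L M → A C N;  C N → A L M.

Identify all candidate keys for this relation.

Attribute B never appears on the right-hand side of any dependency, so B must belong to every candidate key.
{B}⁺ = {B}, which is not all of the schema, so we must add further attributes.
{A, B, C}⁺: ABC→LMN adds L, M, N → {A, B, C, L, M, N}. Minimal: {B, C}⁺ = {B, C}; {A, C}⁺ = {A, C}; {A, B}⁺ = {A, B} — none reach the full schema.
{B, C, N}⁺: CN→ALM adds A, L, M → {A, B, C, L, M, N}. Minimal: {C, N}⁺ = {A, C, L, M, N}; {B, N}⁺ = {B, N}; {B, C}⁺ = {B, C} — none reach the full schema.
{B, L, M}⁺: BLM→ACN adds A, C, N → {A, B, C, L, M, N}. Minimal: {L, M}⁺ = {L, M}; {B, M}⁺ = {B, M}; {B, L}⁺ = {B, L} — none reach the full schema.

{A, B, C}; {B, C, N}; {B, L, M}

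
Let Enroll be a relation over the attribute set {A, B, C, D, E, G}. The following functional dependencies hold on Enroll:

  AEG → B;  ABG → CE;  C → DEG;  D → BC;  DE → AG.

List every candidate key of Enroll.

{C}⁺: C→DEG adds D, E, G; D→BC adds B; DE→AG adds A → {A, B, C, D, E, G}.
{D}⁺: D→BC adds B, C; C→DEG adds E, G; DE→AG adds A → {A, B, C, D, E, G}.
{A, B, G}⁺: ABG→CE adds C, E; C→DEG adds D → {A, B, C, D, E, G}.
{A, E, G}⁺: AEG→B adds B; ABG→CE adds C; C→DEG adds D → {A, B, C, D, E, G}.
Any other superkey contains one of these as a subset, so there are no further candidate keys.

C, D, ABG, AEG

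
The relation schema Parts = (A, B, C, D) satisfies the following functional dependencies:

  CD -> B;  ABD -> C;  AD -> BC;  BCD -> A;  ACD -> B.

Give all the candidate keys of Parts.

{A, D}⁺: AD→BC adds B, C → {A, B, C, D}. Minimal: {D}⁺ = {D}; {A}⁺ = {A} — none reach the full schema.
{C, D}⁺: CD→B adds B; BCD→A adds A → {A, B, C, D}. Minimal: {D}⁺ = {D}; {C}⁺ = {C} — none reach the full schema.

(A, D), (C, D)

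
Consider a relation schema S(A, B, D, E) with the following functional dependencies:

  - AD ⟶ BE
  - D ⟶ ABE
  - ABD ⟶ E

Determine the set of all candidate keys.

Attribute D never appears on the right-hand side of any dependency, so D must belong to every candidate key.
{D}⁺ = {A, B, D, E}, which is all of the schema, so {D} is the only candidate key.

(D)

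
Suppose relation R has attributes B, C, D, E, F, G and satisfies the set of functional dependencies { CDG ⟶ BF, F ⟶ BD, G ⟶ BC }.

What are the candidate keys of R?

Attributes E, G never appear on any right-hand side, so every candidate key must contain {E, G}.
{E, G}⁺ = {B, C, E, G}, which is not all of the schema, so we must add further attributes.
{D, E, G}⁺: G→BC adds B, C; CDG→BF adds F → {B, C, D, E, F, G}. Minimal: {E, G}⁺ = {B, C, E, G}; {D, G}⁺ = {B, C, D, F, G}; {D, E}⁺ = {D, E} — none reach the full schema.
{E, F, G}⁺: F→BD adds B, D; G→BC adds C → {B, C, D, E, F, G}. Minimal: {F, G}⁺ = {B, C, D, F, G}; {E, G}⁺ = {B, C, E, G}; {E, F}⁺ = {B, D, E, F} — none reach the full schema.
Any other superkey contains one of these as a subset, so there are no further candidate keys.

{D, E, G}, {E, F, G}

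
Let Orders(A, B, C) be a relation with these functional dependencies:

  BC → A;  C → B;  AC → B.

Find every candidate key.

Attribute C never appears on the right-hand side of any dependency, so C must belong to every candidate key.
{C}⁺ = {A, B, C}, which is all of the schema, so {C} is the only candidate key.

{C}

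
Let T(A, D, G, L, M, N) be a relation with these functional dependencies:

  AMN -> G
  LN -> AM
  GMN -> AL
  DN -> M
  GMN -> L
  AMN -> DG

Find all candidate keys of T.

{L, N}⁺: LN→AM adds A, M; AMN→DG adds D, G → {A, D, G, L, M, N}. Minimal: {N}⁺ = {N}; {L}⁺ = {L} — none reach the full schema.
{A, D, N}⁺: DN→M adds M; AMN→DG adds G; GMN→AL adds L → {A, D, G, L, M, N}. Minimal: {D, N}⁺ = {D, M, N}; {A, N}⁺ = {A, N}; {A, D}⁺ = {A, D} — none reach the full schema.
{A, M, N}⁺: AMN→G adds G; GMN→AL adds L; AMN→DG adds D → {A, D, G, L, M, N}. Minimal: {M, N}⁺ = {M, N}; {A, N}⁺ = {A, N}; {A, M}⁺ = {A, M} — none reach the full schema.
{D, G, N}⁺: DN→M adds M; GMN→L adds L; LN→AM adds A → {A, D, G, L, M, N}. Minimal: {G, N}⁺ = {G, N}; {D, N}⁺ = {D, M, N}; {D, G}⁺ = {D, G} — none reach the full schema.
{G, M, N}⁺: GMN→AL adds A, L; AMN→DG adds D → {A, D, G, L, M, N}. Minimal: {M, N}⁺ = {M, N}; {G, N}⁺ = {G, N}; {G, M}⁺ = {G, M} — none reach the full schema.
Any other superkey contains one of these as a subset, so there are no further candidate keys.

{L, N}, {A, D, N}, {A, M, N}, {D, G, N}, {G, M, N}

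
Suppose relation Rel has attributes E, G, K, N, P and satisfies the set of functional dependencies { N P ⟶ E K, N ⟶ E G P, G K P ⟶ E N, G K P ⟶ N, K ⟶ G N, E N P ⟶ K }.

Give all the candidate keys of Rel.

{K}⁺: K→GN adds G, N; N→EGP adds E, P → {E, G, K, N, P}.
{N}⁺: N→EGP adds E, G, P; ENP→K adds K → {E, G, K, N, P}.

K, N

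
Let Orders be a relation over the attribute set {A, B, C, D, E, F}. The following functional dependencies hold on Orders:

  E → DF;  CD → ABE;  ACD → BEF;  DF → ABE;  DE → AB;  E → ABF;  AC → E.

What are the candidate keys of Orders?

Attribute C never appears on the right-hand side of any dependency, so C must belong to every candidate key.
{C}⁺ = {C}, which is not all of the schema, so we must add further attributes.
{A, C}⁺: AC→E adds E; E→DF adds D, F; CD→ABE adds B → {A, B, C, D, E, F}. Minimal: {C}⁺ = {C}; {A}⁺ = {A} — none reach the full schema.
{C, D}⁺: CD→ABE adds A, B, E; ACD→BEF adds F → {A, B, C, D, E, F}. Minimal: {D}⁺ = {D}; {C}⁺ = {C} — none reach the full schema.
{C, E}⁺: E→DF adds D, F; CD→ABE adds A, B → {A, B, C, D, E, F}. Minimal: {E}⁺ = {A, B, D, E, F}; {C}⁺ = {C} — none reach the full schema.

(A, C), (C, D), (C, E)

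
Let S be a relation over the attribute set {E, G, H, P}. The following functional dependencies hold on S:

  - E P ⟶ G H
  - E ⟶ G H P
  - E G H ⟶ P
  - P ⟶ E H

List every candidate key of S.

{E}, {P}

{E}⁺: E→GHP adds G, H, P → {E, G, H, P}.
{P}⁺: P→EH adds E, H; EP→GH adds G → {E, G, H, P}.
Any other superkey contains one of these as a subset, so there are no further candidate keys.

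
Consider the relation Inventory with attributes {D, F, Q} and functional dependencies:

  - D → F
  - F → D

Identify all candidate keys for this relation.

Attribute Q never appears on the right-hand side of any dependency, so Q must belong to every candidate key.
{Q}⁺ = {Q}, which is not all of the schema, so we must add further attributes.
{D, Q}⁺: D→F adds F → {D, F, Q}.
{F, Q}⁺: F→D adds D → {D, F, Q}.

DQ, FQ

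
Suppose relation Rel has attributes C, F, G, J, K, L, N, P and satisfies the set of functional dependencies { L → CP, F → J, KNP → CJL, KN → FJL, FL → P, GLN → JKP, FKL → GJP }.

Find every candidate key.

Attribute N never appears on the right-hand side of any dependency, so N must belong to every candidate key.
{N}⁺ = {N}, which is not all of the schema, so we must add further attributes.
{K, N}⁺: KN→FJL adds F, J, L; FL→P adds P; FKL→GJP adds G; L→CP adds C → {C, F, G, J, K, L, N, P}.
{G, L, N}⁺: L→CP adds C, P; GLN→JKP adds J, K; KN→FJL adds F → {C, F, G, J, K, L, N, P}.
Any other superkey contains one of these as a subset, so there are no further candidate keys.

KN; GLN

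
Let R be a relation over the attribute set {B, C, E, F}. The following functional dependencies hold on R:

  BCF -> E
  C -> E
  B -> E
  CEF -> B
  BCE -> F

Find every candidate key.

(B, C), (C, F)

Attribute C never appears on the right-hand side of any dependency, so C must belong to every candidate key.
{C}⁺ = {C, E}, which is not all of the schema, so we must add further attributes.
{B, C}⁺: C→E adds E; BCE→F adds F → {B, C, E, F}.
{C, F}⁺: C→E adds E; CEF→B adds B → {B, C, E, F}.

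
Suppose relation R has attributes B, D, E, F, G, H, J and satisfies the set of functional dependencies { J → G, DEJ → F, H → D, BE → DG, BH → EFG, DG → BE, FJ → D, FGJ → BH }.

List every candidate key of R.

Attribute J never appears on the right-hand side of any dependency, so J must belong to every candidate key.
{J}⁺ = {G, J}, which is not all of the schema, so we must add further attributes.
{D, J}⁺: J→G adds G; DG→BE adds B, E; DEJ→F adds F; FGJ→BH adds H → {B, D, E, F, G, H, J}. Minimal: {J}⁺ = {G, J}; {D}⁺ = {D} — none reach the full schema.
{F, J}⁺: J→G adds G; FJ→D adds D; FGJ→BH adds B, H; BH→EFG adds E → {B, D, E, F, G, H, J}. Minimal: {J}⁺ = {G, J}; {F}⁺ = {F} — none reach the full schema.
{H, J}⁺: J→G adds G; H→D adds D; DG→BE adds B, E; DEJ→F adds F → {B, D, E, F, G, H, J}. Minimal: {J}⁺ = {G, J}; {H}⁺ = {D, H} — none reach the full schema.
{B, E, J}⁺: J→G adds G; BE→DG adds D; DEJ→F adds F; FGJ→BH adds H → {B, D, E, F, G, H, J}. Minimal: {E, J}⁺ = {E, G, J}; {B, J}⁺ = {B, G, J}; {B, E}⁺ = {B, D, E, G} — none reach the full schema.
Any other superkey contains one of these as a subset, so there are no further candidate keys.

{D, J}, {F, J}, {H, J}, {B, E, J}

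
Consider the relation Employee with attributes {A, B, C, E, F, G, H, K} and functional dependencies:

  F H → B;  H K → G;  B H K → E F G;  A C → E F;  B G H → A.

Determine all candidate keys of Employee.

(A, C, H, K); (B, C, H, K); (C, F, H, K)

Attributes C, H, K never appear on any right-hand side, so every candidate key must contain {C, H, K}.
{C, H, K}⁺ = {C, G, H, K}, which is not all of the schema, so we must add further attributes.
{A, C, H, K}⁺: HK→G adds G; AC→EF adds E, F; FH→B adds B → {A, B, C, E, F, G, H, K}. Minimal: {C, H, K}⁺ = {C, G, H, K}; {A, H, K}⁺ = {A, G, H, K}; {A, C, K}⁺ = {A, C, E, F, K}; … — none reach the full schema.
{B, C, H, K}⁺: HK→G adds G; BHK→EFG adds E, F; BGH→A adds A → {A, B, C, E, F, G, H, K}. Minimal: {C, H, K}⁺ = {C, G, H, K}; {B, H, K}⁺ = {A, B, E, F, G, H, K}; {B, C, K}⁺ = {B, C, K}; … — none reach the full schema.
{C, F, H, K}⁺: FH→B adds B; HK→G adds G; BHK→EFG adds E; BGH→A adds A → {A, B, C, E, F, G, H, K}. Minimal: {F, H, K}⁺ = {A, B, E, F, G, H, K}; {C, H, K}⁺ = {C, G, H, K}; {C, F, K}⁺ = {C, F, K}; … — none reach the full schema.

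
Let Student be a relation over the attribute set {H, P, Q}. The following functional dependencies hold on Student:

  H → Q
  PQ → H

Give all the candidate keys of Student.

Attribute P never appears on the right-hand side of any dependency, so P must belong to every candidate key.
{P}⁺ = {P}, which is not all of the schema, so we must add further attributes.
{H, P}⁺: H→Q adds Q → {H, P, Q}. Minimal: {P}⁺ = {P}; {H}⁺ = {H, Q} — none reach the full schema.
{P, Q}⁺: PQ→H adds H → {H, P, Q}. Minimal: {Q}⁺ = {Q}; {P}⁺ = {P} — none reach the full schema.
Any other superkey contains one of these as a subset, so there are no further candidate keys.

HP, PQ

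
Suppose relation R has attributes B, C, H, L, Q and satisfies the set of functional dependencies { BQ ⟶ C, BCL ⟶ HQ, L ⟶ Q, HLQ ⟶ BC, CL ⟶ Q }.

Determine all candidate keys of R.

{B, L}⁺: L→Q adds Q; BQ→C adds C; BCL→HQ adds H → {B, C, H, L, Q}.
{H, L}⁺: L→Q adds Q; HLQ→BC adds B, C → {B, C, H, L, Q}.

(B, L), (H, L)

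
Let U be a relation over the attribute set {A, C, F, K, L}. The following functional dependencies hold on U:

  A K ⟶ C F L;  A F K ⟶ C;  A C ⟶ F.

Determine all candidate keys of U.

{A, K}⁺: AK→CFL adds C, F, L → {A, C, F, K, L}. Minimal: {K}⁺ = {K}; {A}⁺ = {A} — none reach the full schema.

{A, K}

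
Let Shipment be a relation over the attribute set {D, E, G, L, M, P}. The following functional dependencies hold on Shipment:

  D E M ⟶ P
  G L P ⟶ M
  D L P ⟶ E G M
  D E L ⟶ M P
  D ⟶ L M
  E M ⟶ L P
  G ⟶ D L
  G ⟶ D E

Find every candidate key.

{G}⁺: G→DL adds D, L; G→DE adds E; DEL→MP adds M, P → {D, E, G, L, M, P}.
{D, E}⁺: D→LM adds L, M; EM→LP adds P; DLP→EGM adds G → {D, E, G, L, M, P}. Minimal: {E}⁺ = {E}; {D}⁺ = {D, L, M} — none reach the full schema.
{D, P}⁺: D→LM adds L, M; DLP→EGM adds E, G → {D, E, G, L, M, P}. Minimal: {P}⁺ = {P}; {D}⁺ = {D, L, M} — none reach the full schema.

{G}; {D, E}; {D, P}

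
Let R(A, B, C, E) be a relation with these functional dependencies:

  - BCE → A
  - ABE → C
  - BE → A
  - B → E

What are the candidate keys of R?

Attribute B never appears on the right-hand side of any dependency, so B must belong to every candidate key.
{B}⁺ = {A, B, C, E}, which is all of the schema, so {B} is the only candidate key.

B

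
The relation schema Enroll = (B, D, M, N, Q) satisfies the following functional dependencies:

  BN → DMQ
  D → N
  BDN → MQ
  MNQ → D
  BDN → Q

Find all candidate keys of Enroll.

{B, D}⁺: D→N adds N; BDN→MQ adds M, Q → {B, D, M, N, Q}. Minimal: {D}⁺ = {D, N}; {B}⁺ = {B} — none reach the full schema.
{B, N}⁺: BN→DMQ adds D, M, Q → {B, D, M, N, Q}. Minimal: {N}⁺ = {N}; {B}⁺ = {B} — none reach the full schema.

(B, D), (B, N)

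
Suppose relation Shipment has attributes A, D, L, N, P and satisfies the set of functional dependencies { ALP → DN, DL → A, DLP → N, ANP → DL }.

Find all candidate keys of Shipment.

ALP; ANP; DLP

Attribute P never appears on the right-hand side of any dependency, so P must belong to every candidate key.
{P}⁺ = {P}, which is not all of the schema, so we must add further attributes.
{A, L, P}⁺: ALP→DN adds D, N → {A, D, L, N, P}. Minimal: {L, P}⁺ = {L, P}; {A, P}⁺ = {A, P}; {A, L}⁺ = {A, L} — none reach the full schema.
{A, N, P}⁺: ANP→DL adds D, L → {A, D, L, N, P}. Minimal: {N, P}⁺ = {N, P}; {A, P}⁺ = {A, P}; {A, N}⁺ = {A, N} — none reach the full schema.
{D, L, P}⁺: DL→A adds A; DLP→N adds N → {A, D, L, N, P}. Minimal: {L, P}⁺ = {L, P}; {D, P}⁺ = {D, P}; {D, L}⁺ = {A, D, L} — none reach the full schema.
Any other superkey contains one of these as a subset, so there are no further candidate keys.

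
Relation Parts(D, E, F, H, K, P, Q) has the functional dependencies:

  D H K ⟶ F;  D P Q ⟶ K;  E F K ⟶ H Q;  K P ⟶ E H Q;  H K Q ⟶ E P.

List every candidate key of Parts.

Attribute D never appears on the right-hand side of any dependency, so D must belong to every candidate key.
{D}⁺ = {D}, which is not all of the schema, so we must add further attributes.
{D, K, P}⁺: KP→EHQ adds E, H, Q; DHK→F adds F → {D, E, F, H, K, P, Q}.
{D, P, Q}⁺: DPQ→K adds K; KP→EHQ adds E, H; DHK→F adds F → {D, E, F, H, K, P, Q}.
{D, E, F, K}⁺: EFK→HQ adds H, Q; HKQ→EP adds P → {D, E, F, H, K, P, Q}.
{D, E, H, K}⁺: DHK→F adds F; EFK→HQ adds Q; HKQ→EP adds P → {D, E, F, H, K, P, Q}.
{D, H, K, Q}⁺: DHK→F adds F; HKQ→EP adds E, P → {D, E, F, H, K, P, Q}.

(D, K, P), (D, P, Q), (D, E, F, K), (D, E, H, K), (D, H, K, Q)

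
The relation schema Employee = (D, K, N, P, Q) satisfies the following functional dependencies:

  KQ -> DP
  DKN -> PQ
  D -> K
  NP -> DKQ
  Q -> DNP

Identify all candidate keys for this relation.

{Q}⁺: Q→DNP adds D, N, P; D→K adds K → {D, K, N, P, Q}.
{D, N}⁺: D→K adds K; DKN→PQ adds P, Q → {D, K, N, P, Q}. Minimal: {N}⁺ = {N}; {D}⁺ = {D, K} — none reach the full schema.
{N, P}⁺: NP→DKQ adds D, K, Q → {D, K, N, P, Q}. Minimal: {P}⁺ = {P}; {N}⁺ = {N} — none reach the full schema.
Any other superkey contains one of these as a subset, so there are no further candidate keys.

(Q), (D, N), (N, P)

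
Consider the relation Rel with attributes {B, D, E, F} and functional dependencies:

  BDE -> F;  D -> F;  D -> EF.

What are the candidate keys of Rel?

{B, D}

Attributes B, D never appear on any right-hand side, so every candidate key must contain {B, D}.
{B, D}⁺ = {B, D, E, F}, which is all of the schema, so {B, D} is the only candidate key.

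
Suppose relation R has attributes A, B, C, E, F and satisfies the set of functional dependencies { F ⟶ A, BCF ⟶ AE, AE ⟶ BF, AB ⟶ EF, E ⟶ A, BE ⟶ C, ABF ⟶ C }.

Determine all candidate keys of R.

E, AB, BF

{E}⁺: E→A adds A; AE→BF adds B, F; BE→C adds C → {A, B, C, E, F}.
{A, B}⁺: AB→EF adds E, F; BE→C adds C → {A, B, C, E, F}.
{B, F}⁺: F→A adds A; AB→EF adds E; BE→C adds C → {A, B, C, E, F}.
Any other superkey contains one of these as a subset, so there are no further candidate keys.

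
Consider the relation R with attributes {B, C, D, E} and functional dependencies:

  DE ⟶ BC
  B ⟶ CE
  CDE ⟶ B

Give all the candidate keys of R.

Attribute D never appears on the right-hand side of any dependency, so D must belong to every candidate key.
{D}⁺ = {D}, which is not all of the schema, so we must add further attributes.
{B, D}⁺: B→CE adds C, E → {B, C, D, E}. Minimal: {D}⁺ = {D}; {B}⁺ = {B, C, E} — none reach the full schema.
{D, E}⁺: DE→BC adds B, C → {B, C, D, E}. Minimal: {E}⁺ = {E}; {D}⁺ = {D} — none reach the full schema.
Any other superkey contains one of these as a subset, so there are no further candidate keys.

{B, D}, {D, E}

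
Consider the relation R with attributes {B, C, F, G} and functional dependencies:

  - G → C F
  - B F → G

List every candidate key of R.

BF; BG

Attribute B never appears on the right-hand side of any dependency, so B must belong to every candidate key.
{B}⁺ = {B}, which is not all of the schema, so we must add further attributes.
{B, F}⁺: BF→G adds G; G→CF adds C → {B, C, F, G}. Minimal: {F}⁺ = {F}; {B}⁺ = {B} — none reach the full schema.
{B, G}⁺: G→CF adds C, F → {B, C, F, G}. Minimal: {G}⁺ = {C, F, G}; {B}⁺ = {B} — none reach the full schema.
Any other superkey contains one of these as a subset, so there are no further candidate keys.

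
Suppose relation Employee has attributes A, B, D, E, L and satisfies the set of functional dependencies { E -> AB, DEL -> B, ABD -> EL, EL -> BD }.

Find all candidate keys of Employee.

{D, E}⁺: E→AB adds A, B; ABD→EL adds L → {A, B, D, E, L}. Minimal: {E}⁺ = {A, B, E}; {D}⁺ = {D} — none reach the full schema.
{E, L}⁺: E→AB adds A, B; EL→BD adds D → {A, B, D, E, L}. Minimal: {L}⁺ = {L}; {E}⁺ = {A, B, E} — none reach the full schema.
{A, B, D}⁺: ABD→EL adds E, L → {A, B, D, E, L}. Minimal: {B, D}⁺ = {B, D}; {A, D}⁺ = {A, D}; {A, B}⁺ = {A, B} — none reach the full schema.

{D, E}, {E, L}, {A, B, D}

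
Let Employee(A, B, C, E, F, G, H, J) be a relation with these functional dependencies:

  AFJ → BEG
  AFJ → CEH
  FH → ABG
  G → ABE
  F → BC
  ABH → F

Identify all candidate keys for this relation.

{A, F, J}; {F, G, J}; {F, H, J}; {G, H, J}; {A, B, H, J}

Attribute J never appears on the right-hand side of any dependency, so J must belong to every candidate key.
{J}⁺ = {J}, which is not all of the schema, so we must add further attributes.
{A, F, J}⁺: AFJ→BEG adds B, E, G; AFJ→CEH adds C, H → {A, B, C, E, F, G, H, J}. Minimal: {F, J}⁺ = {B, C, F, J}; {A, J}⁺ = {A, J}; {A, F}⁺ = {A, B, C, F} — none reach the full schema.
{F, G, J}⁺: G→ABE adds A, B, E; F→BC adds C; AFJ→CEH adds H → {A, B, C, E, F, G, H, J}. Minimal: {G, J}⁺ = {A, B, E, G, J}; {F, J}⁺ = {B, C, F, J}; {F, G}⁺ = {A, B, C, E, F, G} — none reach the full schema.
{F, H, J}⁺: FH→ABG adds A, B, G; G→ABE adds E; F→BC adds C → {A, B, C, E, F, G, H, J}. Minimal: {H, J}⁺ = {H, J}; {F, J}⁺ = {B, C, F, J}; {F, H}⁺ = {A, B, C, E, F, G, H} — none reach the full schema.
{G, H, J}⁺: G→ABE adds A, B, E; ABH→F adds F; AFJ→CEH adds C → {A, B, C, E, F, G, H, J}. Minimal: {H, J}⁺ = {H, J}; {G, J}⁺ = {A, B, E, G, J}; {G, H}⁺ = {A, B, C, E, F, G, H} — none reach the full schema.
{A, B, H, J}⁺: ABH→F adds F; AFJ→BEG adds E, G; AFJ→CEH adds C → {A, B, C, E, F, G, H, J}. Minimal: {B, H, J}⁺ = {B, H, J}; {A, H, J}⁺ = {A, H, J}; {A, B, J}⁺ = {A, B, J}; … — none reach the full schema.
Any other superkey contains one of these as a subset, so there are no further candidate keys.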